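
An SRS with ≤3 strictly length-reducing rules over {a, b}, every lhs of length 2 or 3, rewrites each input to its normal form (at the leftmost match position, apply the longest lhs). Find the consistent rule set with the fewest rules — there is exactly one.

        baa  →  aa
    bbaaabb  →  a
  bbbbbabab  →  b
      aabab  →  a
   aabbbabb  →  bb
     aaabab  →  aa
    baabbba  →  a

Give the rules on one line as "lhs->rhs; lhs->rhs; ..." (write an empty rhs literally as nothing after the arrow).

aab->a; ab->b; ba->a

  | baa => aa
  | bbaaabb => baaabb => aaabb => aab => a
  | bbbbbabab => bbbbabab => bbbabab => bbabab => babab => abab => bab => ab => b
  | aabab => aab => a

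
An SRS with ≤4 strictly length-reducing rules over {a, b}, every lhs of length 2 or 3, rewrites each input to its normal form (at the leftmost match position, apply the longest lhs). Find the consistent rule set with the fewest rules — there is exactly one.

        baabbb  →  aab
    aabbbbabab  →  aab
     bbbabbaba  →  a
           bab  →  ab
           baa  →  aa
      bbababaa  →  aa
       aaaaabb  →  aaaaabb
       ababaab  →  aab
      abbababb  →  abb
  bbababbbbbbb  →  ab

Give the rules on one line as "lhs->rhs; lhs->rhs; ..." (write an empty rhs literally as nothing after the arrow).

aba->a; ba->a; bbb->b

  | baabbb => aabbb => aab
  | aabbbbabab => aabbabab => aababab => aabab => aab
  | bbbabbaba => babbaba => abbaba => ababa => aba => a
  | bab => ab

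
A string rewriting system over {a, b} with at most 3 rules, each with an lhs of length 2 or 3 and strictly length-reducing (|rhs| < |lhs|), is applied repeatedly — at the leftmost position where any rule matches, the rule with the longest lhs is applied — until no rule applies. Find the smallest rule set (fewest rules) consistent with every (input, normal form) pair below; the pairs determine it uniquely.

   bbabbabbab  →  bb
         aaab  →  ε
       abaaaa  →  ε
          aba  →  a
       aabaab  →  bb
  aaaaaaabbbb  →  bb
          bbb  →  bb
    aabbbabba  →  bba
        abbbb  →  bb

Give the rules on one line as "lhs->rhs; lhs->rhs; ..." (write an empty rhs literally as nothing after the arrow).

  | bbabbabbab => bbbabbab => bbabbab => bbbab => bbab => bb
  | aaab => ab => ε
  | abaaaa => aaaa => aa => ε
  | aba => a

aa->; ab->; bbb->bb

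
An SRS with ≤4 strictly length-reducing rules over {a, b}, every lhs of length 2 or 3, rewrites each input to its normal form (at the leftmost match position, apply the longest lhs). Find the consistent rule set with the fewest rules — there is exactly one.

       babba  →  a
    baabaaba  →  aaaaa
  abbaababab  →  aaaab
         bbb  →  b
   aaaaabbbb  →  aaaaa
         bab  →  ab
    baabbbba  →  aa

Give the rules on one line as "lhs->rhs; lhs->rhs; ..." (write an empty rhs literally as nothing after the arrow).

  | babba => abba => a
  | baabaaba => aabaaba => aaaaba => aaaaa
  | abbaababab => aababab => aaabab => aaaab
  | bbb => b

ba->a; bb->; bba->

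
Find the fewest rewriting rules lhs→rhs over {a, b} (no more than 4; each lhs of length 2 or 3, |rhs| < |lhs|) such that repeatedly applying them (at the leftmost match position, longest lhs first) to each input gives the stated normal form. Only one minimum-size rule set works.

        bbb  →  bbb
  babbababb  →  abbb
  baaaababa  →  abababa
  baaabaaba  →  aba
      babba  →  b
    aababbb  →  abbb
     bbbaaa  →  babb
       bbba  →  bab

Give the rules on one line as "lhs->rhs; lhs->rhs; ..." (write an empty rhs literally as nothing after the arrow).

aa->b; aab->; bba->ab

  | bbb
  | babbababb => baabbabb => bbabb => abbb
  | baaaababa => bbaababa => abababa
  | baaabaaba => bbabaaba => abbaaba => aababa => aba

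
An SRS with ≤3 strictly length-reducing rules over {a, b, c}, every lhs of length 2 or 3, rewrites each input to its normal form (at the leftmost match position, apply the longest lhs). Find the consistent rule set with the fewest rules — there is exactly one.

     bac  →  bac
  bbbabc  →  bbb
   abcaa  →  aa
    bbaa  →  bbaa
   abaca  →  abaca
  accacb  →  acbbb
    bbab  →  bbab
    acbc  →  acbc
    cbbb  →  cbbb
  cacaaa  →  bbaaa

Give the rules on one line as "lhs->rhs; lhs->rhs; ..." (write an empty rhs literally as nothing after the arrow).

  | bac
  | bbbabc => bbb
  | abcaa => aa
  | bbaa

abc->; cac->bb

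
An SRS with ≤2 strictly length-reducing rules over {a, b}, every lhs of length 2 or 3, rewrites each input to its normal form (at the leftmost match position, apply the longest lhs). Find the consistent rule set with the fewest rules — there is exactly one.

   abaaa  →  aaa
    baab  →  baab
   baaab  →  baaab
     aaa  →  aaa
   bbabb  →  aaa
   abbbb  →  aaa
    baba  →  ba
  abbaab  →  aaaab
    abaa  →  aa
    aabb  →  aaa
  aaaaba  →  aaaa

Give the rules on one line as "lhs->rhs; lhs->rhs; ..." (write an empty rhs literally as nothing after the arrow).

aba->a; bb->a

  | abaaa => aaa
  | baab
  | baaab
  | aaa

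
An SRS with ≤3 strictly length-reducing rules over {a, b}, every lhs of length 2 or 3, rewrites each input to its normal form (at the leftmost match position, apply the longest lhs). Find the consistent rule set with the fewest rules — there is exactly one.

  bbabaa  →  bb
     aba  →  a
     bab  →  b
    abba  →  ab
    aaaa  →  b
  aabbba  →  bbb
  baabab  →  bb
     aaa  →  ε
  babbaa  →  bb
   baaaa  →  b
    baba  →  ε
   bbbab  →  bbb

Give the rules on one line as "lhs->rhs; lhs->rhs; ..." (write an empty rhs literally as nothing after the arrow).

aa->b; ba->; baa->b

  | bbabaa => bbaa => bb
  | aba => a
  | bab => b
  | abba => ab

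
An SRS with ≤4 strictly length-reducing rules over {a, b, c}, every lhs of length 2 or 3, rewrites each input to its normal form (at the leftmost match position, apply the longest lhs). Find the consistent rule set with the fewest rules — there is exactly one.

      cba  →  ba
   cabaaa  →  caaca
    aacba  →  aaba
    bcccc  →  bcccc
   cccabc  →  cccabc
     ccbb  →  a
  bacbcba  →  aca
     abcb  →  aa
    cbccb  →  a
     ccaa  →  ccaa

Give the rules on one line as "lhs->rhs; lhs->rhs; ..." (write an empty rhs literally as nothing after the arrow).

baa->ac; bb->a; cb->b

  | cba => ba
  | cabaaa => caaca
  | aacba => aaba
  | bcccc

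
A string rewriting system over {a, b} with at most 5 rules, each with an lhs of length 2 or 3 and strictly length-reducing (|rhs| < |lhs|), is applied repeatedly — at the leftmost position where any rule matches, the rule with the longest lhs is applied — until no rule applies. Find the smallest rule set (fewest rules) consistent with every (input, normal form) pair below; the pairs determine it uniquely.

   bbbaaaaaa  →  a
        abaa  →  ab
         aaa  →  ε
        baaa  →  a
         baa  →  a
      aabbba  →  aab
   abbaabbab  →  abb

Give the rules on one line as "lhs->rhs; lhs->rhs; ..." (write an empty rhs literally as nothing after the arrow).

aaa->; aba->ab; ba->a; baa->ba

  | bbbaaaaaa => bbbaaaaa => bbbaaaa => bbbaaa => bbbaa => bbba => bba => ba => a
  | abaa => aba => ab
  | aaa => ε
  | baaa => baa => ba => a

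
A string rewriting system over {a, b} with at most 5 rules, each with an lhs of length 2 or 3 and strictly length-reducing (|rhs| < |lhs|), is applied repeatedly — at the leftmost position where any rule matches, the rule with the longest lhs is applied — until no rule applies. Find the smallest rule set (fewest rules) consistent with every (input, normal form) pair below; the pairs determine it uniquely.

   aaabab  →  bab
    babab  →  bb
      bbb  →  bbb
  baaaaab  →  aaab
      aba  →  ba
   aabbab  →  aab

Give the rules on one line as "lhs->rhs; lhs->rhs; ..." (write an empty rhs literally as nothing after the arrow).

aba->ba; abb->; baa->; bba->b

  | aaabab => aabab => abab => bab
  | babab => bbab => bb
  | bbb
  | baaaaab => aaab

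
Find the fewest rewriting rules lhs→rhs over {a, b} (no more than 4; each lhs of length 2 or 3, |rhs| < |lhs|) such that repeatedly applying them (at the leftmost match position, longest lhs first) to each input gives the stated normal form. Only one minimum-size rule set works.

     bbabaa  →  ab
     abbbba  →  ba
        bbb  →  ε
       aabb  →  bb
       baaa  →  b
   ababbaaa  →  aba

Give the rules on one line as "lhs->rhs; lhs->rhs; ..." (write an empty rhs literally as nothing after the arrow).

  | bbabaa => abaa => ab
  | abbbba => aaaba => ba
  | bbb => aa => ε
  | aabb => bb

aa->; aaa->; bba->a; bbb->aa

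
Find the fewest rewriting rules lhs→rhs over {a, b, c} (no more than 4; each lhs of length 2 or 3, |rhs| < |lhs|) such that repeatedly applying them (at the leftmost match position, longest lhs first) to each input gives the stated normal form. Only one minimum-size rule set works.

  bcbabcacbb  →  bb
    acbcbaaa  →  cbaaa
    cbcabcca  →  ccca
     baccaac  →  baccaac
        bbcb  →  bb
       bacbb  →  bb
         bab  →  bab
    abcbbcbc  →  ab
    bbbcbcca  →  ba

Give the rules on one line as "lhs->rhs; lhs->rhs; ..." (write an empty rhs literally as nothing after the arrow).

  | bcbabcacbb => babcacbb => baacbb => bacbb => bcbb => bb
  | acbcbaaa => cbcbaaa => cbaaa
  | cbcabcca => cabcca => ccca
  | baccaac

acb->cb; bc->; cab->c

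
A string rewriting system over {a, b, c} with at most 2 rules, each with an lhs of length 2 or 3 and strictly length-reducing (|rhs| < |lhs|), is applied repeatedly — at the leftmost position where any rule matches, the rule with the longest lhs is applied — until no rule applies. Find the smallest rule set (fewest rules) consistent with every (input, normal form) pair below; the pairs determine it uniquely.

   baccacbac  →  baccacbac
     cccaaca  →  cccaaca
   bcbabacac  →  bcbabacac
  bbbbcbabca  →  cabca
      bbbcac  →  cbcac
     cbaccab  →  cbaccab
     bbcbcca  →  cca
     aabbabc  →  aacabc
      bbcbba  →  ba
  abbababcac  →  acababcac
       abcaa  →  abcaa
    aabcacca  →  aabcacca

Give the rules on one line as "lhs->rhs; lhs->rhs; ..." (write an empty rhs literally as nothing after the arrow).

  | baccacbac
  | cccaaca
  | bcbabacac
  | bbbbcbabca => cbbcbabca => cccbabca => cabca

bb->c; ccb->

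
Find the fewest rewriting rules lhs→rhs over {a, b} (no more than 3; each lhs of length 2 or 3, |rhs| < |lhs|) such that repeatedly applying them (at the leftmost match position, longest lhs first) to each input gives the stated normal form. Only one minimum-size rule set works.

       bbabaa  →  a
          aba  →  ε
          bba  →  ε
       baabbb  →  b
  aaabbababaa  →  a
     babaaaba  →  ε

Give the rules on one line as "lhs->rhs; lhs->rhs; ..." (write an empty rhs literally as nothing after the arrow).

ab->b; ba->; bb->b

  | bbabaa => babaa => baa => a
  | aba => ba => ε
  | bba => ba => ε
  | baabbb => abbb => bbb => bb => b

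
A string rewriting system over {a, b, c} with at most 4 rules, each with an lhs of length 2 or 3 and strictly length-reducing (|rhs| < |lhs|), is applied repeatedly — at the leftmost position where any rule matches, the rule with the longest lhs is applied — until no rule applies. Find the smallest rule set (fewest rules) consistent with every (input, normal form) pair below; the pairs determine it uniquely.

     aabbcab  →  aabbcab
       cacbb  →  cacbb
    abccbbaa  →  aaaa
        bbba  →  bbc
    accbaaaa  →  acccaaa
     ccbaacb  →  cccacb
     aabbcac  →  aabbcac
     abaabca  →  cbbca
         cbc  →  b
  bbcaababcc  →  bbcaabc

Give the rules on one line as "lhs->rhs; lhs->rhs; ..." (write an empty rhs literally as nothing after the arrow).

aca->cb; ba->c; bcb->aa; cbc->b

  | aabbcab
  | cacbb
  | abccbbaa => abccbca => abcba => aaaa
  | bbba => bbc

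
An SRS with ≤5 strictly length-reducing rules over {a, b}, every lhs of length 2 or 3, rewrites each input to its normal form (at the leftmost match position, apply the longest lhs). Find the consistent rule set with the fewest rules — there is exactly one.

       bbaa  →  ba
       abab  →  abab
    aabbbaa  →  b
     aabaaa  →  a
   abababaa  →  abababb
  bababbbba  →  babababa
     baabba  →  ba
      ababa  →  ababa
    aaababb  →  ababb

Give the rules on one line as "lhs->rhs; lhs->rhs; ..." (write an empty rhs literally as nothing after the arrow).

aa->b; aaa->a; aab->aa; bbb->ba

  | bbaa => bbb => ba
  | abab
  | aabbbaa => aabbaa => aabaa => aaaa => aa => b
  | aabaaa => aaaaa => aaa => a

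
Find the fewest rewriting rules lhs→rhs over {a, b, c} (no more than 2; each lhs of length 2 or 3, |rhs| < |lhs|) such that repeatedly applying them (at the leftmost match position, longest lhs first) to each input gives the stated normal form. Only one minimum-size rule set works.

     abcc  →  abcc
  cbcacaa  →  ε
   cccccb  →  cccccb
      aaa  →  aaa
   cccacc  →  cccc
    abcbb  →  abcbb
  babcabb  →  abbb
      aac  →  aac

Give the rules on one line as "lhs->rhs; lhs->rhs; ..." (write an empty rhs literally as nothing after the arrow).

ba->a; ca->

  | abcc
  | cbcacaa => cbcaa => cba => ca => ε
  | cccccb
  | aaa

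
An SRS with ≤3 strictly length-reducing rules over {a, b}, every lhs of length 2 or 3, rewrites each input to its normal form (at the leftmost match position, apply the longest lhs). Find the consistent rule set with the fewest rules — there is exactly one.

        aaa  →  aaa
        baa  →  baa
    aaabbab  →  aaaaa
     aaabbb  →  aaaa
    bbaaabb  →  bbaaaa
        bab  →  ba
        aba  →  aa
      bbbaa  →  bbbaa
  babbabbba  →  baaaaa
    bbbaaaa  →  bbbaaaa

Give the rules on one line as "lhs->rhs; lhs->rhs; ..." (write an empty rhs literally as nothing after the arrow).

  | aaa
  | baa
  | aaabbab => aaaaab => aaaaa
  | aaabbb => aaaab => aaaa

ab->a; abb->aa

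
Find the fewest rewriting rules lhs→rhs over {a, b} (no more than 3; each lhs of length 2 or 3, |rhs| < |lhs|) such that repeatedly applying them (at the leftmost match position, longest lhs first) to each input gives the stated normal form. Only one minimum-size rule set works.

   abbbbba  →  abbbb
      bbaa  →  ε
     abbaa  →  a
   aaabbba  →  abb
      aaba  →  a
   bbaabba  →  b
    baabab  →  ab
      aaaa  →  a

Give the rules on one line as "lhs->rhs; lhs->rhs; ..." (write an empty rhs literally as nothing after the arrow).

  | abbbbba => abbbb
  | bbaa => ba => ε
  | abbaa => aba => a
  | aaabbba => aabbba => abbba => abb

aa->a; ba->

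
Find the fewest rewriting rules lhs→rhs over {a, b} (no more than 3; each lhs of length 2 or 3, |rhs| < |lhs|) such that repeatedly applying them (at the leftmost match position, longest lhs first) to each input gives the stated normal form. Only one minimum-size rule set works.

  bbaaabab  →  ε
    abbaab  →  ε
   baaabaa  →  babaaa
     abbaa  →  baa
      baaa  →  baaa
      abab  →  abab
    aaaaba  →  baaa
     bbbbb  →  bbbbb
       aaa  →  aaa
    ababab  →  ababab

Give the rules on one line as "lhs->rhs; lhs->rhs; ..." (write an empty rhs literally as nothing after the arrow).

aab->ba; abb->b; bba->

  | bbaaabab => aabab => baab => bba => ε
  | abbaab => baab => bba => ε
  | baaabaa => babaaa
  | abbaa => baa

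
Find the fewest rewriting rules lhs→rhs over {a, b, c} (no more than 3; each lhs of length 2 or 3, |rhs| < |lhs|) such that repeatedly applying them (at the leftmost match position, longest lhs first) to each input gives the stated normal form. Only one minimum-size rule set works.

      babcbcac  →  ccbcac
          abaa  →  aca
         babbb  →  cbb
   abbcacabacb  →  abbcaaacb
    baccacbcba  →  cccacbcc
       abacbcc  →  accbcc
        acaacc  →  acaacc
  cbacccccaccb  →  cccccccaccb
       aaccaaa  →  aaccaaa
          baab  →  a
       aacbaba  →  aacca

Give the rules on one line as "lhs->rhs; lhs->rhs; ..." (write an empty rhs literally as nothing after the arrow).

  | babcbcac => ccbcac
  | abaa => aca
  | babbb => cbb
  | abbcacabacb => abbcaaacb

ba->c; bab->c; cab->a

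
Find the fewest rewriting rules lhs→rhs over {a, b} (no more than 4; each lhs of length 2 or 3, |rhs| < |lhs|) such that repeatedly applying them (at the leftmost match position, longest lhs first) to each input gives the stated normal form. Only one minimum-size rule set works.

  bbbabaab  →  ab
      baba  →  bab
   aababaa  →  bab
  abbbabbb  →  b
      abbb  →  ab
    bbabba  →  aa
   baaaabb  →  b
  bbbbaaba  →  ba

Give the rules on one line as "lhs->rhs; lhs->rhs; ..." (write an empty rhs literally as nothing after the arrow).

aab->b; aba->ab; bb->b; bba->a

  | bbbabaab => bbabaab => abaab => abab => abb => ab
  | baba => bab
  | aababaa => babaa => baba => bab
  | abbbabbb => abbabbb => aabbb => bbb => bb => b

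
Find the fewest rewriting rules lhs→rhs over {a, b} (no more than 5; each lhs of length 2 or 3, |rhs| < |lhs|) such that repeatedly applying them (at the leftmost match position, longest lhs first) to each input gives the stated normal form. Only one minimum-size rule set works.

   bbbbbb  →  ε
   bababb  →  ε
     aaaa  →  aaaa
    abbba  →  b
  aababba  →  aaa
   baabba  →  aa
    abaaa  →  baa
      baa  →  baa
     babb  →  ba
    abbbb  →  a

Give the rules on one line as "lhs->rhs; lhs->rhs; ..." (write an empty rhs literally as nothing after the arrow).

  | bbbbbb => bbbb => bb => ε
  | bababb => bbbb => bb => ε
  | aaaa
  | abbba => aba => b

aab->; aba->b; bb->; bba->aa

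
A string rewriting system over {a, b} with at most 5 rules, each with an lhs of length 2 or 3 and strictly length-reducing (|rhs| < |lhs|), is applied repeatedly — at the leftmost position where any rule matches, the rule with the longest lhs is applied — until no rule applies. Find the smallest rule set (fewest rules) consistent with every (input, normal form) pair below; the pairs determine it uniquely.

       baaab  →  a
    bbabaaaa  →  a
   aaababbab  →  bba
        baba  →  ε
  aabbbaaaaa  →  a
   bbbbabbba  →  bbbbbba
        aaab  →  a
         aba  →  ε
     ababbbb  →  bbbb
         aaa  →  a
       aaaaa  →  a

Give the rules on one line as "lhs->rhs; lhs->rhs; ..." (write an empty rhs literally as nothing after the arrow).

  | baaab => aaab => ab => a
  | bbabaaaa => bbaaaaa => baaaaa => aaaaa => aaa => a
  | aaababbab => ababbab => aabbab => bbab => bba
  | baba => baa => aa => ε

aa->; ab->a; abb->b; baa->aa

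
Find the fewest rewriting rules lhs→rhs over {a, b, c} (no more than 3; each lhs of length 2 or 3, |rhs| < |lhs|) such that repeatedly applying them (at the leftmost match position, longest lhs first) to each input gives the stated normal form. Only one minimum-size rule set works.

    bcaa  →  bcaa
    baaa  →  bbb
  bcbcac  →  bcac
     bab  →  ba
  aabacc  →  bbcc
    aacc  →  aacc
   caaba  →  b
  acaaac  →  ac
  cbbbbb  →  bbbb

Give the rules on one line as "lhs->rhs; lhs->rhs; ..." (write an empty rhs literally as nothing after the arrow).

aaa->bb; ab->a; cb->

  | bcaa
  | baaa => bbb
  | bcbcac => bcac
  | bab => ba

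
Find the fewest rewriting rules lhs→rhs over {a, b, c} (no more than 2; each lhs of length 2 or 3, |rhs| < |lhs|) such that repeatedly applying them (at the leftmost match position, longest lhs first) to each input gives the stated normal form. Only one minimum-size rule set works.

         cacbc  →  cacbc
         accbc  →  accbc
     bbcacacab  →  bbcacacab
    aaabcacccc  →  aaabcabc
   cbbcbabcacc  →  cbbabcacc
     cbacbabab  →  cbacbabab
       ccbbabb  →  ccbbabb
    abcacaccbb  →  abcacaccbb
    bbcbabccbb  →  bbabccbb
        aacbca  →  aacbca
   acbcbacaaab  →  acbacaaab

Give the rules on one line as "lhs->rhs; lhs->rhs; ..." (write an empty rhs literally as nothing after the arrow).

bcb->b; ccc->b

  | cacbc
  | accbc
  | bbcacacab
  | aaabcacccc => aaabcabc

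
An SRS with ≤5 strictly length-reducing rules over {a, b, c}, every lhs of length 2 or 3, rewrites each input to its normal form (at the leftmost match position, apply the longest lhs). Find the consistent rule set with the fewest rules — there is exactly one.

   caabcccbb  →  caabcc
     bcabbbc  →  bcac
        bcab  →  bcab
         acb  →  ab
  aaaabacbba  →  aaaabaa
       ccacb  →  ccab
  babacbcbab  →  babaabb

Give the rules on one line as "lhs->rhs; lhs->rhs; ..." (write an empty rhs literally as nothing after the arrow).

bba->ab; bbb->; cb->b; cbb->

  | caabcccbb => caabcc
  | bcabbbc => bcac
  | bcab
  | acb => ab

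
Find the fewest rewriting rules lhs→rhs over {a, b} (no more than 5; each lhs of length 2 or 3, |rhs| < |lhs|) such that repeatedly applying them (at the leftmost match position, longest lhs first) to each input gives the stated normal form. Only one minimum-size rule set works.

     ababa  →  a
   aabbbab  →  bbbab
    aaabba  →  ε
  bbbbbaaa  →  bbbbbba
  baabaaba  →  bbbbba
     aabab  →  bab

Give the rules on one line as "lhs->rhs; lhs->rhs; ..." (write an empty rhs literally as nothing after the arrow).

  | ababa => aba => a
  | aabbbab => bbbab
  | aaabba => abba => aa => ε
  | bbbbbaaa => bbbbbba

aa->; aba->a; abb->a; baa->bb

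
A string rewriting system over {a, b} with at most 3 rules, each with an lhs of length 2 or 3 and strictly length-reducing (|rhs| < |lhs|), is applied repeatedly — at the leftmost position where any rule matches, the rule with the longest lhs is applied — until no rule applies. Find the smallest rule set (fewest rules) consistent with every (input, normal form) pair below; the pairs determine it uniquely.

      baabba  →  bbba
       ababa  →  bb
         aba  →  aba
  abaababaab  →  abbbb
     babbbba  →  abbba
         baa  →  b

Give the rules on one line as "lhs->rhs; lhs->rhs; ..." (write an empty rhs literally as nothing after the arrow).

  | baabba => bbba
  | ababa => aaa => bb
  | aba
  | abaababaab => abbabaab => abaaab => abbbb

aa->; aaa->bb; bab->a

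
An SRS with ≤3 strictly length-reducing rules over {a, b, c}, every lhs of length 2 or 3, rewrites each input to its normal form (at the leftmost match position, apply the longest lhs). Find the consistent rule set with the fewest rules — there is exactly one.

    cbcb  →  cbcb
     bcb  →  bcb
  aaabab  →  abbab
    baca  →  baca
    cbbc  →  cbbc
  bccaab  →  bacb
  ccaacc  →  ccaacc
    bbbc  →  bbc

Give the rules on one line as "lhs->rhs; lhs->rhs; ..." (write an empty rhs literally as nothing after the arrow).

aab->bb; bbb->bb; ccb->ac

  | cbcb
  | bcb
  | aaabab => abbab
  | baca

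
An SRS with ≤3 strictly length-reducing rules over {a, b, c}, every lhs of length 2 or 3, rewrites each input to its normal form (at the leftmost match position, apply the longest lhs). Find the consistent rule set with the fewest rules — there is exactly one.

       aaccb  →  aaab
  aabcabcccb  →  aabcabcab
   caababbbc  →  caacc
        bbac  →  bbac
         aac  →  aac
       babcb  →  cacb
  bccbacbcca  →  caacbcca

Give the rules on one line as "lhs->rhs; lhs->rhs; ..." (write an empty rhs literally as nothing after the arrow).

abb->; bab->ca; ccb->ab

  | aaccb => aaab
  | aabcabcccb => aabcabcab
  | caababbbc => caacabbc => caacc
  | bbac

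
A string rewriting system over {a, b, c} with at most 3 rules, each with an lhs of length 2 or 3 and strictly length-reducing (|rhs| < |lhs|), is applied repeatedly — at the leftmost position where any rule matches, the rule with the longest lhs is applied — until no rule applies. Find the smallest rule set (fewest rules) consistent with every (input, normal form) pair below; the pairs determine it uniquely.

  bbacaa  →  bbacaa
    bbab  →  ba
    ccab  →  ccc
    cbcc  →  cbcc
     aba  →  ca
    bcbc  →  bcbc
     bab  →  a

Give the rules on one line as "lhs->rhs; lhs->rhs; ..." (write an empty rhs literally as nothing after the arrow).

ab->c; bab->a

  | bbacaa
  | bbab => ba
  | ccab => ccc
  | cbcc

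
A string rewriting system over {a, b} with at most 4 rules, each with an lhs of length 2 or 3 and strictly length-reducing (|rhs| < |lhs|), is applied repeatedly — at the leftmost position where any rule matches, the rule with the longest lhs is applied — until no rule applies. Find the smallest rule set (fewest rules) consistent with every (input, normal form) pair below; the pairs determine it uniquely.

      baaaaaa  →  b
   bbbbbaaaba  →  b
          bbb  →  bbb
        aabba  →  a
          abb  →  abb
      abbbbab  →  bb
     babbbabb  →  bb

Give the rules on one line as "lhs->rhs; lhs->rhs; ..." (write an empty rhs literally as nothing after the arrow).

  | baaaaaa => aaaaaa => baaaa => aaaa => baa => aa => b
  | bbbbbaaaba => bbbabaaba => babbaaba => abbaaba => aababa => aba => aa => b
  | bbb
  | aabba => ba => a

aa->b; aab->; ba->a; bba->ab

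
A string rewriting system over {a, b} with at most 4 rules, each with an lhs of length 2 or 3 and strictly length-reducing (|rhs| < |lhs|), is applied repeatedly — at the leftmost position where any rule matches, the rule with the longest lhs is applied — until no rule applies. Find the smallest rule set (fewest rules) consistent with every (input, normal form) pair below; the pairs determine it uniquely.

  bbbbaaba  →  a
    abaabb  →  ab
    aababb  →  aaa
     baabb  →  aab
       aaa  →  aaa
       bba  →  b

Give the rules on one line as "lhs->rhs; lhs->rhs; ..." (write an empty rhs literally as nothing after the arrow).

  | bbbbaaba => abbaaba => ababa => bbba => aba => bb => a
  | abaabb => bbabb => bbb => ab
  | aababb => abbbb => aabb => aaa
  | baabb => abbb => aab

aba->bb; baa->ab; bb->a; bba->b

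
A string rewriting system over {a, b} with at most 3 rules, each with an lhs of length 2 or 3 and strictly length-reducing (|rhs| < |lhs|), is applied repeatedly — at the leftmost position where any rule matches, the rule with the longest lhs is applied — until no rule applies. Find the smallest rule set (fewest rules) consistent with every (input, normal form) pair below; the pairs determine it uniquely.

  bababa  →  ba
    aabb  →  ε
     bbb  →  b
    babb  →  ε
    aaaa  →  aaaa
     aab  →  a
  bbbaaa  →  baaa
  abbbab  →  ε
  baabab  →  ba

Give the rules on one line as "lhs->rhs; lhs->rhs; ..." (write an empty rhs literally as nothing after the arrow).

ab->; bb->

  | bababa => baba => ba
  | aabb => ab => ε
  | bbb => b
  | babb => bb => ε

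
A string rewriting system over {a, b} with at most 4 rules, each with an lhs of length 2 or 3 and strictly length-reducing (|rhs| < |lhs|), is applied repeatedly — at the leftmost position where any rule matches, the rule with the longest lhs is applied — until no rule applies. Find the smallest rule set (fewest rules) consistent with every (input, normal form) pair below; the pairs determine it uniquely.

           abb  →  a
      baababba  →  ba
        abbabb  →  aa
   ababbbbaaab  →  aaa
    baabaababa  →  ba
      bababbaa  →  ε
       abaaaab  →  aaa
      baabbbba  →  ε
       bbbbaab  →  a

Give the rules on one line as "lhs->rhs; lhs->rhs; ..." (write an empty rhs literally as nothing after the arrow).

  | abb => a
  | baababba => bbbabba => babbba => baba => ba
  | abbabb => aabb => aa
  | ababbbbaaab => abbbbaaab => abbaaab => aaaab => aaa

ab->; abb->a; baa->bb; bba->ab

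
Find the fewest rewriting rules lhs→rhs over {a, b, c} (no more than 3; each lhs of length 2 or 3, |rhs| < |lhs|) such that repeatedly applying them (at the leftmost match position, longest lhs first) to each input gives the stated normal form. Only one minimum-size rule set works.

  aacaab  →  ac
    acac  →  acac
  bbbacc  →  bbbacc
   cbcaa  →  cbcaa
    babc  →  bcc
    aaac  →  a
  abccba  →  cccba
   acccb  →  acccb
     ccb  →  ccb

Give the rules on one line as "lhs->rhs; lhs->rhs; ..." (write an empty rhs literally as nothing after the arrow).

  | aacaab => aab => ac
  | acac
  | bbbacc
  | cbcaa

aac->; ab->c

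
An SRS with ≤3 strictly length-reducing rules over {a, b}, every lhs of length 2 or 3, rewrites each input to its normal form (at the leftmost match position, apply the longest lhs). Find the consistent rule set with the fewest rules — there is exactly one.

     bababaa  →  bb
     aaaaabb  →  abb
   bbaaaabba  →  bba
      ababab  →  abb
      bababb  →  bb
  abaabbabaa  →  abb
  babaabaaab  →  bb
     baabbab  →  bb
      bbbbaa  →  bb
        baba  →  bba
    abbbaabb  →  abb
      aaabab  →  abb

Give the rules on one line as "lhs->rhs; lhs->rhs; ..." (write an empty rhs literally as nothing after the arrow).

  | bababaa => bbabaa => bbbaa => bbaa => bb
  | aaaaabb => aaabb => abb
  | bbaaaabba => bbaabba => bbbba => bbba => bba
  | ababab => abbab => abbb => abb

aa->; bab->bb; bbb->bb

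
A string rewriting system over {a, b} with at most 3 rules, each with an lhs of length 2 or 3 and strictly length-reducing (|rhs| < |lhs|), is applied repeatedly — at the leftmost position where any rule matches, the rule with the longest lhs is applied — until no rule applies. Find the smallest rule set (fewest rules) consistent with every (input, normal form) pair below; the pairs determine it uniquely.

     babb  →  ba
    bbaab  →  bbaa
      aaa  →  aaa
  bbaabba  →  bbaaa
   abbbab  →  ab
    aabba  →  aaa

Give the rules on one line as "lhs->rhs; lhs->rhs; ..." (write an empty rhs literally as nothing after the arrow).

  | babb => ba
  | bbaab => bbaa
  | aaa
  | bbaabba => bbaaba => bbaaa

aab->aa; aba->a; abb->a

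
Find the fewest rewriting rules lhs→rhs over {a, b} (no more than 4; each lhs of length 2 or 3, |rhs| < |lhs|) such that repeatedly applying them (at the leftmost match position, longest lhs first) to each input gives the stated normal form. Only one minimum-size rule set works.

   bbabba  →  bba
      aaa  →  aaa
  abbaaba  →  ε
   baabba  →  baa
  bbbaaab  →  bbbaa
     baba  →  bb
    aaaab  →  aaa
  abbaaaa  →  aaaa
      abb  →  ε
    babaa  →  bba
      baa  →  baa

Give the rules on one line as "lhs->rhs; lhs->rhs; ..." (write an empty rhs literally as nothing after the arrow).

  | bbabba => bba
  | aaa
  | abbaaba => aaba => ab => ε
  | baabba => baa

ab->; aba->b; abb->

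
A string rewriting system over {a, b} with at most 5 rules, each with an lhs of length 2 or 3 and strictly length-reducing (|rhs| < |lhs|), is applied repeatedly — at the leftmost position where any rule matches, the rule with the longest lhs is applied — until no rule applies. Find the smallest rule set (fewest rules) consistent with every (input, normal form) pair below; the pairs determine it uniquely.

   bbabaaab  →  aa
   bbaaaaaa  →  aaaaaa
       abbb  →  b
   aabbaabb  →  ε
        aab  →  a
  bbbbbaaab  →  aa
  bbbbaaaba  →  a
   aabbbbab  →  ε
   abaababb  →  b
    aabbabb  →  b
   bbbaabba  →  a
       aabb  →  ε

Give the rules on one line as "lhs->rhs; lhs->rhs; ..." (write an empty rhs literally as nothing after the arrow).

  | bbabaaab => babaaab => abaaab => baaab => aaab => aa
  | bbaaaaaa => baaaaaa => aaaaaa
  | abbb => bb => b
  | aabbaabb => abaabb => baabb => aabb => ab => ε

ab->; aba->ba; ba->a; bb->b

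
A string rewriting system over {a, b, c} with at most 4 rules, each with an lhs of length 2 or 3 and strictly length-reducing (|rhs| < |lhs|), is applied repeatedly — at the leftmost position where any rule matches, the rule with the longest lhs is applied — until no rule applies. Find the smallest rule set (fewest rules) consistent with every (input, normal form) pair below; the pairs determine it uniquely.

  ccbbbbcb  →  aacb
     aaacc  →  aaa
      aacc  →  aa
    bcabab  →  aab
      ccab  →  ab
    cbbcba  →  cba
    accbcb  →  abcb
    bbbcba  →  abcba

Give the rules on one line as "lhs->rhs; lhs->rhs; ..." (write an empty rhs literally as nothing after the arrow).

bb->a; ca->; cc->

  | ccbbbbcb => bbbbcb => abbcb => aacb
  | aaacc => aaa
  | aacc => aa
  | bcabab => bbab => aab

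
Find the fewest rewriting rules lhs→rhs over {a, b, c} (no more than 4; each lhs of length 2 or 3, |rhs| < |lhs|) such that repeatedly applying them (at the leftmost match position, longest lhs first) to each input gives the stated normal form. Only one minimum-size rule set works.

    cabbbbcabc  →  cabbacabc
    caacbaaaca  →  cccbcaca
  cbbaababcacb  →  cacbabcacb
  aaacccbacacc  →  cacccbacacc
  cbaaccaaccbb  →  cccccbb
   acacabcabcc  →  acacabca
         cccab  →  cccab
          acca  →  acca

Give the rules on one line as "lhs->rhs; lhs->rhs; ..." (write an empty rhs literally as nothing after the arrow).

aa->c; bbc->ac; bcc->

  | cabbbbcabc => cabbacabc
  | caacbaaaca => cccbaaaca => cccbcaca
  | cbbaababcacb => cbbcbabcacb => cacbabcacb
  | aaacccbacacc => cacccbacacc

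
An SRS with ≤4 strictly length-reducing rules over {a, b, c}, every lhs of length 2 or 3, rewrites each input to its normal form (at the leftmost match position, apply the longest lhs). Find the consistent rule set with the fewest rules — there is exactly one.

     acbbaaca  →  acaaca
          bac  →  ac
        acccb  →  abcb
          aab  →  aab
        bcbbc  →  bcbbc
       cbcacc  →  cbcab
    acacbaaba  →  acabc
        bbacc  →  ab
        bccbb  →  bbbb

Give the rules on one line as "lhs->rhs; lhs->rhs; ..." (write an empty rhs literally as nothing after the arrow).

  | acbbaaca => acbaaca => acaaca
  | bac => ac
  | acccb => abcb
  | aab

aaa->cc; ba->a; cc->b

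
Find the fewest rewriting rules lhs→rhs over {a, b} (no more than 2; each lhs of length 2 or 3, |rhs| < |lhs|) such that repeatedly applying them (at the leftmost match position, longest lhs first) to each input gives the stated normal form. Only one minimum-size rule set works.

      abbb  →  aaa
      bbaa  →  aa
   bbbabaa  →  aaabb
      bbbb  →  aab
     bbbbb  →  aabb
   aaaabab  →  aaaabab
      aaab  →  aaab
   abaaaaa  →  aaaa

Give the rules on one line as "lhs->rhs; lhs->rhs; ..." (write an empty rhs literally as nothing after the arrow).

baa->bb; bbb->aa

  | abbb => aaa
  | bbaa => bbb => aa
  | bbbabaa => aaabaa => aaabb
  | bbbb => aab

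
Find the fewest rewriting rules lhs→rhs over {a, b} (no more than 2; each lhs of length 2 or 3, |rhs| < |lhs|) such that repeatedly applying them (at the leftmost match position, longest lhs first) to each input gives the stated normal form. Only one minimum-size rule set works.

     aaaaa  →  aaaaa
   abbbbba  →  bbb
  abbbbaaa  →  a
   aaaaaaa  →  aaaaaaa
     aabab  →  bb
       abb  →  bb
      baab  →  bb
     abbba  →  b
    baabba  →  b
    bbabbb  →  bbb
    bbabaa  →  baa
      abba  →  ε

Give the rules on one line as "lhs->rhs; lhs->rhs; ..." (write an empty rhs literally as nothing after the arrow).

  | aaaaa
  | abbbbba => bbbbba => bbb
  | abbbbaaa => bbbbaaa => bbaa => a
  | aaaaaaa

ab->b; bba->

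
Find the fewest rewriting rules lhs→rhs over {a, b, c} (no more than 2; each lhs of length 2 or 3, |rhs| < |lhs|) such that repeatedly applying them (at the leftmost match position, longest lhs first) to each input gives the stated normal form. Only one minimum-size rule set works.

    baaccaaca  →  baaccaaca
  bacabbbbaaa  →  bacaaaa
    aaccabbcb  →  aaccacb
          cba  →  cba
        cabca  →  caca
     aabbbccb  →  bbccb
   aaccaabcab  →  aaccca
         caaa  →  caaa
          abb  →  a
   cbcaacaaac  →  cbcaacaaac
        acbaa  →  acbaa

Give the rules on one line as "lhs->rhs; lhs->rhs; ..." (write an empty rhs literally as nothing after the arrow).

aab->; ab->a

  | baaccaaca
  | bacabbbbaaa => bacabbbaaa => bacabbaaa => bacabaaa => bacaaaa
  | aaccabbcb => aaccabcb => aaccacb
  | cba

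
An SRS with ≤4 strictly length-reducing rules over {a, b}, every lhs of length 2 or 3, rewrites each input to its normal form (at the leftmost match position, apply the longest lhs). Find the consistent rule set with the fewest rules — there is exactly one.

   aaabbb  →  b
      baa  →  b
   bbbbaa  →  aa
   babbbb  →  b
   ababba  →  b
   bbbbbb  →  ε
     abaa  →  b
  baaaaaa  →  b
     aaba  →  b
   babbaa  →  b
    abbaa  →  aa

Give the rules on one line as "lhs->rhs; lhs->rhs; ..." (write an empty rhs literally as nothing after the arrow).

  | aaabbb => aabbb => abbb => bbb => b
  | baa => ba => b
  | bbbbaa => bbaa => aa
  | babbbb => bbbbb => bbb => b

ab->b; ba->b; bb->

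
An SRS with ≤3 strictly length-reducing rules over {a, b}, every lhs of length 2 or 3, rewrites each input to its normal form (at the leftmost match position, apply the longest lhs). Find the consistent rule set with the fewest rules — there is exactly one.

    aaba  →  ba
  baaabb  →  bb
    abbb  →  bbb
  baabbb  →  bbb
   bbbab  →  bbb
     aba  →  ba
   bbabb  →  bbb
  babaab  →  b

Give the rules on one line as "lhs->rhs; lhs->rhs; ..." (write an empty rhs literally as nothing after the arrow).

  | aaba => aba => ba
  | baaabb => baabb => babb => bb
  | abbb => bbb
  | baabbb => babbb => bbb

ab->b; bab->b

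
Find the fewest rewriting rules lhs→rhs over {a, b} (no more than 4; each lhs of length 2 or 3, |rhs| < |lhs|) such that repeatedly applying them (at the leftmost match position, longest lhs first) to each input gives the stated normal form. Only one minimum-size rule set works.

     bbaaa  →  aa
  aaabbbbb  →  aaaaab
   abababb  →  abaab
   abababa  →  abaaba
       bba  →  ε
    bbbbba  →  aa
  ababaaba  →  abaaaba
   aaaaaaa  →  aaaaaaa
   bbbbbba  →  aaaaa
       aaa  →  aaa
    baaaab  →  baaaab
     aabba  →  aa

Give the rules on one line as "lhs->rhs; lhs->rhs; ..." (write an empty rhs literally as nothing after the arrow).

bab->ba; bb->b; bba->; bbb->aa

  | bbaaa => aa
  | aaabbbbb => aaaaabb => aaaaab
  | abababb => abaabb => abaab
  | abababa => abaaba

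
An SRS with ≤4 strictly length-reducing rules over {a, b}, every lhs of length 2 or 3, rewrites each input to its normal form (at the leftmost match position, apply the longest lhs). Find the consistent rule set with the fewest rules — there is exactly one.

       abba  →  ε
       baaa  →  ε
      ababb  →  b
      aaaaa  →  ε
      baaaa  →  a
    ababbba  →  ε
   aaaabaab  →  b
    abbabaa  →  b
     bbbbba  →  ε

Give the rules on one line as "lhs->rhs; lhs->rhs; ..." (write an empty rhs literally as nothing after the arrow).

aa->b; ab->b; bb->b; bba->

  | abba => bba => ε
  | baaa => bba => ε
  | ababb => babb => bbb => bb => b
  | aaaaa => baaa => bba => ε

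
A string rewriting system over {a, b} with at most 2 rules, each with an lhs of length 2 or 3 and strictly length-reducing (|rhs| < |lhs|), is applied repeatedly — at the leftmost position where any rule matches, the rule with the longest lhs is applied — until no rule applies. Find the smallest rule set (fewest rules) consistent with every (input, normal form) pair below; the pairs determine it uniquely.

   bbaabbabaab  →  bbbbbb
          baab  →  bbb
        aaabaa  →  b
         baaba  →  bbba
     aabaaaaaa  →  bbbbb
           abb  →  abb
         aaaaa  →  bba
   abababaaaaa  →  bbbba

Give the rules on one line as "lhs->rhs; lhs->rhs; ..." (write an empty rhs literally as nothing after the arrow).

aa->b; bab->

  | bbaabbabaab => bbbbbabaab => bbbbaab => bbbbbb
  | baab => bbb
  | aaabaa => babaa => aa => b
  | baaba => bbba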